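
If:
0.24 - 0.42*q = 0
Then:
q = 0.57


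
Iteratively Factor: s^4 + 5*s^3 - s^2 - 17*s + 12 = (s - 1)*(s^3 + 6*s^2 + 5*s - 12) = (s - 1)*(s + 4)*(s^2 + 2*s - 3) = (s - 1)*(s + 3)*(s + 4)*(s - 1)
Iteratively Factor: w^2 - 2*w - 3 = (w - 3)*(w + 1)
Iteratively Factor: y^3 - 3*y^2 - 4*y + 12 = (y - 3)*(y^2 - 4) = (y - 3)*(y - 2)*(y + 2)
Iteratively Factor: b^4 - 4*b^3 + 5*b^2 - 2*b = (b - 2)*(b^3 - 2*b^2 + b) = b*(b - 2)*(b^2 - 2*b + 1) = b*(b - 2)*(b - 1)*(b - 1)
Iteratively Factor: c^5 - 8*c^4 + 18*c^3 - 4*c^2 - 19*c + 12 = (c + 1)*(c^4 - 9*c^3 + 27*c^2 - 31*c + 12) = (c - 4)*(c + 1)*(c^3 - 5*c^2 + 7*c - 3) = (c - 4)*(c - 1)*(c + 1)*(c^2 - 4*c + 3) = (c - 4)*(c - 1)^2*(c + 1)*(c - 3)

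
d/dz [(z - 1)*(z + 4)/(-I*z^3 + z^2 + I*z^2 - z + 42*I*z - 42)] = ((-2*z - 3)*(I*z^3 - z^2 - I*z^2 + z - 42*I*z + 42) - (z - 1)*(z + 4)*(-3*I*z^2 + 2*z + 2*I*z - 1 + 42*I))/(I*z^3 - z^2 - I*z^2 + z - 42*I*z + 42)^2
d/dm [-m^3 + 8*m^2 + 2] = m*(16 - 3*m)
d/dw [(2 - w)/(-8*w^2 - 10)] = (-4*w^2 + 16*w + 5)/(2*(16*w^4 + 40*w^2 + 25))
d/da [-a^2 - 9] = -2*a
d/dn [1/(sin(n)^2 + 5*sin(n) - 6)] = -(2*sin(n) + 5)*cos(n)/(sin(n)^2 + 5*sin(n) - 6)^2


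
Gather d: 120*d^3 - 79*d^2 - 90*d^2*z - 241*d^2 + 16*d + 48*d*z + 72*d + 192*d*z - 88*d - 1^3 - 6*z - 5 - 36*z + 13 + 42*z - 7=120*d^3 + d^2*(-90*z - 320) + 240*d*z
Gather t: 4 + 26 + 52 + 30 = 112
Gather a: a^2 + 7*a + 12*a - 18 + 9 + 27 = a^2 + 19*a + 18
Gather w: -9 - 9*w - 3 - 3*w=-12*w - 12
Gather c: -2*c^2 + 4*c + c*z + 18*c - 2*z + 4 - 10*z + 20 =-2*c^2 + c*(z + 22) - 12*z + 24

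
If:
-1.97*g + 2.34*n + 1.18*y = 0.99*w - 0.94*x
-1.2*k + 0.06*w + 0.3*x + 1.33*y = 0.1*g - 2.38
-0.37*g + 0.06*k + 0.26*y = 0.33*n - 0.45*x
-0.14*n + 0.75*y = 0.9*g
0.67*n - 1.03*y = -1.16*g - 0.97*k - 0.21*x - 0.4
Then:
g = 0.988141827705807*y + 0.374437450427512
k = 0.694811430786535*y + 1.15121906267779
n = -0.995197463823044*y - 2.40709789560543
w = -3.6847419752302*y - 7.96407196626185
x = -0.587758605905884*y - 1.61083020589396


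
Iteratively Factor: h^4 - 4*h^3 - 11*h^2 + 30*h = (h - 2)*(h^3 - 2*h^2 - 15*h) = (h - 5)*(h - 2)*(h^2 + 3*h) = (h - 5)*(h - 2)*(h + 3)*(h)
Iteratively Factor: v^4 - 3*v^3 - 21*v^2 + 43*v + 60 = (v + 1)*(v^3 - 4*v^2 - 17*v + 60) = (v - 3)*(v + 1)*(v^2 - v - 20) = (v - 5)*(v - 3)*(v + 1)*(v + 4)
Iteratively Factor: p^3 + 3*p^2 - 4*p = (p)*(p^2 + 3*p - 4) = p*(p - 1)*(p + 4)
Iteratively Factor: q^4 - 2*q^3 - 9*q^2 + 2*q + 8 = (q - 1)*(q^3 - q^2 - 10*q - 8) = (q - 1)*(q + 1)*(q^2 - 2*q - 8) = (q - 4)*(q - 1)*(q + 1)*(q + 2)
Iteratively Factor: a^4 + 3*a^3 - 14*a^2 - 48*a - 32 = (a + 1)*(a^3 + 2*a^2 - 16*a - 32) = (a + 1)*(a + 4)*(a^2 - 2*a - 8) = (a + 1)*(a + 2)*(a + 4)*(a - 4)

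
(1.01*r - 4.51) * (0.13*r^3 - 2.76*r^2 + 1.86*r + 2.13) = 0.1313*r^4 - 3.3739*r^3 + 14.3262*r^2 - 6.2373*r - 9.6063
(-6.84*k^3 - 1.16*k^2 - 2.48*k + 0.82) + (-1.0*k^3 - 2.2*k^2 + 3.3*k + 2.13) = -7.84*k^3 - 3.36*k^2 + 0.82*k + 2.95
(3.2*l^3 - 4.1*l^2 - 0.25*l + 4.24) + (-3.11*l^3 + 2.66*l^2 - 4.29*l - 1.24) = 0.0900000000000003*l^3 - 1.44*l^2 - 4.54*l + 3.0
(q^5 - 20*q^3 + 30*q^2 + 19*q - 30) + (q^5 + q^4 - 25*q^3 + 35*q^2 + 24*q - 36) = 2*q^5 + q^4 - 45*q^3 + 65*q^2 + 43*q - 66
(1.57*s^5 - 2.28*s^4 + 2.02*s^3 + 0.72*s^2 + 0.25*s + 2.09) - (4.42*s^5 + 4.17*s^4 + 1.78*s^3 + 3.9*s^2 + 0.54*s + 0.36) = -2.85*s^5 - 6.45*s^4 + 0.24*s^3 - 3.18*s^2 - 0.29*s + 1.73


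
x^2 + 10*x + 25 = (x + 5)^2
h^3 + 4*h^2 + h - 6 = (h - 1)*(h + 2)*(h + 3)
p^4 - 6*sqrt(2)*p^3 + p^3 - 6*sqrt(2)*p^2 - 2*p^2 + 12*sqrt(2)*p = p*(p - 1)*(p + 2)*(p - 6*sqrt(2))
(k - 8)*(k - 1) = k^2 - 9*k + 8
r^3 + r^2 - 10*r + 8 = (r - 2)*(r - 1)*(r + 4)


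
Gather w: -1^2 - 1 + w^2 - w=w^2 - w - 2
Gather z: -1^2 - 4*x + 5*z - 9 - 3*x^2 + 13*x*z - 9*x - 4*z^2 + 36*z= -3*x^2 - 13*x - 4*z^2 + z*(13*x + 41) - 10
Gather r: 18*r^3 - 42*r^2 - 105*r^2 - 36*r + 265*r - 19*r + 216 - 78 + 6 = 18*r^3 - 147*r^2 + 210*r + 144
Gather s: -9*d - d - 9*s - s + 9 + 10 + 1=-10*d - 10*s + 20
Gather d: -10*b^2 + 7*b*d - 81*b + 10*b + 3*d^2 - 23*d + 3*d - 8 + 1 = -10*b^2 - 71*b + 3*d^2 + d*(7*b - 20) - 7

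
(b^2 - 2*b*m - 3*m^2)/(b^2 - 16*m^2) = (b^2 - 2*b*m - 3*m^2)/(b^2 - 16*m^2)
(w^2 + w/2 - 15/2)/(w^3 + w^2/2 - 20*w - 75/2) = (2*w - 5)/(2*w^2 - 5*w - 25)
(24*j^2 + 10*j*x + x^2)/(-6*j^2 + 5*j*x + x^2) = (4*j + x)/(-j + x)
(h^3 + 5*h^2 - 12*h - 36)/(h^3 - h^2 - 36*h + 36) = (h^2 - h - 6)/(h^2 - 7*h + 6)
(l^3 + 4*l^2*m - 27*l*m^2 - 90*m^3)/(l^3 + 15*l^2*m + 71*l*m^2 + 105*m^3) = (l^2 + l*m - 30*m^2)/(l^2 + 12*l*m + 35*m^2)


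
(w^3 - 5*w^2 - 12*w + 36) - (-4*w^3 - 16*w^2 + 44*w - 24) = 5*w^3 + 11*w^2 - 56*w + 60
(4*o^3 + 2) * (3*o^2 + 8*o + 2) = 12*o^5 + 32*o^4 + 8*o^3 + 6*o^2 + 16*o + 4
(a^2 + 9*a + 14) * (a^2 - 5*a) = a^4 + 4*a^3 - 31*a^2 - 70*a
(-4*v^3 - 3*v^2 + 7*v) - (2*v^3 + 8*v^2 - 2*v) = -6*v^3 - 11*v^2 + 9*v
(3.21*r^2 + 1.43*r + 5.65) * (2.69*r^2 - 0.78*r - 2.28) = 8.6349*r^4 + 1.3429*r^3 + 6.7643*r^2 - 7.6674*r - 12.882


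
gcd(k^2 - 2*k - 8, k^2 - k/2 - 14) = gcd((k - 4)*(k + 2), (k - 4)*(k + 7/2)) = k - 4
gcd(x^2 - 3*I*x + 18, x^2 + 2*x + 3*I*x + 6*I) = x + 3*I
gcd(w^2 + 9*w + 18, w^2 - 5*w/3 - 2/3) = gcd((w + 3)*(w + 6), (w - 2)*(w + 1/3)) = 1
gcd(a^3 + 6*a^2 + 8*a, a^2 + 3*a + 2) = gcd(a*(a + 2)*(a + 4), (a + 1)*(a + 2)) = a + 2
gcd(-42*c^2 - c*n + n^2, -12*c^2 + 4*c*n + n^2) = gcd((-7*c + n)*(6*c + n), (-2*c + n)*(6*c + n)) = 6*c + n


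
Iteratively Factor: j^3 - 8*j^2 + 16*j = (j)*(j^2 - 8*j + 16) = j*(j - 4)*(j - 4)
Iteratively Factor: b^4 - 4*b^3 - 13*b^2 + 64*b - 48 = (b - 1)*(b^3 - 3*b^2 - 16*b + 48) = (b - 1)*(b + 4)*(b^2 - 7*b + 12) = (b - 4)*(b - 1)*(b + 4)*(b - 3)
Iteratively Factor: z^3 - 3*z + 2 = (z - 1)*(z^2 + z - 2) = (z - 1)*(z + 2)*(z - 1)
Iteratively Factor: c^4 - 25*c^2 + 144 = (c + 3)*(c^3 - 3*c^2 - 16*c + 48) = (c - 4)*(c + 3)*(c^2 + c - 12) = (c - 4)*(c - 3)*(c + 3)*(c + 4)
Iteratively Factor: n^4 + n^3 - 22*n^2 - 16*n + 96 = (n + 4)*(n^3 - 3*n^2 - 10*n + 24) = (n - 2)*(n + 4)*(n^2 - n - 12) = (n - 4)*(n - 2)*(n + 4)*(n + 3)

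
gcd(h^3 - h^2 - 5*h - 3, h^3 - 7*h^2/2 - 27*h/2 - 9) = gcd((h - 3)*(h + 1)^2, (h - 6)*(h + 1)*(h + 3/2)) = h + 1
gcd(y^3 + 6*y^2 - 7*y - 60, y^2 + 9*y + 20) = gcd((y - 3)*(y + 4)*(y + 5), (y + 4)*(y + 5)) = y^2 + 9*y + 20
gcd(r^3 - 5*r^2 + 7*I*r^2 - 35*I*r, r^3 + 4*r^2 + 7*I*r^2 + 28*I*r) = r^2 + 7*I*r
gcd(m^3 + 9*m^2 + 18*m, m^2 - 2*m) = m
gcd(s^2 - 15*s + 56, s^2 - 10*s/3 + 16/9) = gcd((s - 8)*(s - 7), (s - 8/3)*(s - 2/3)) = 1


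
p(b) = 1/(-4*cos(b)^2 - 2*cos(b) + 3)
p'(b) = (-8*sin(b)*cos(b) - 2*sin(b))/(-4*cos(b)^2 - 2*cos(b) + 3)^2 = -2*(4*cos(b) + 1)*sin(b)/(4*cos(b)^2 + 2*cos(b) - 3)^2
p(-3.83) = 0.46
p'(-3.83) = 0.57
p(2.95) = 0.90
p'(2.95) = 0.91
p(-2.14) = 0.34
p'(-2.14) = -0.23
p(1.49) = 0.36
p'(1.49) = -0.33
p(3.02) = 0.96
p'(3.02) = 0.66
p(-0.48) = -0.52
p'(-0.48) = 1.14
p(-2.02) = 0.32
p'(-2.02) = -0.14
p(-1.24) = 0.52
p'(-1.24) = 1.17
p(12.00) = -0.65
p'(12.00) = 1.99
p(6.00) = -0.38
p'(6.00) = 0.40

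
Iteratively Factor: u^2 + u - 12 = (u - 3)*(u + 4)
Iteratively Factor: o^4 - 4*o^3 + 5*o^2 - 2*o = (o - 2)*(o^3 - 2*o^2 + o) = (o - 2)*(o - 1)*(o^2 - o) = o*(o - 2)*(o - 1)*(o - 1)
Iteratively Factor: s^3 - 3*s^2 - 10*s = (s + 2)*(s^2 - 5*s) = s*(s + 2)*(s - 5)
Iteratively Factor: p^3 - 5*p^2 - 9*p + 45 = (p - 3)*(p^2 - 2*p - 15) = (p - 3)*(p + 3)*(p - 5)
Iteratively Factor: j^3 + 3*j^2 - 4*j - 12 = (j + 3)*(j^2 - 4) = (j - 2)*(j + 3)*(j + 2)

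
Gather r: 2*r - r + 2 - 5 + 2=r - 1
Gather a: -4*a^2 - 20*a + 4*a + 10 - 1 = -4*a^2 - 16*a + 9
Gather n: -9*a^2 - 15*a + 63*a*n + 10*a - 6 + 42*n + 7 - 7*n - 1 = -9*a^2 - 5*a + n*(63*a + 35)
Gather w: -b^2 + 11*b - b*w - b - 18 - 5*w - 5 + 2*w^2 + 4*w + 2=-b^2 + 10*b + 2*w^2 + w*(-b - 1) - 21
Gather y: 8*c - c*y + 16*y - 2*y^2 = 8*c - 2*y^2 + y*(16 - c)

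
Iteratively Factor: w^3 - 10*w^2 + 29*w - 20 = (w - 1)*(w^2 - 9*w + 20) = (w - 5)*(w - 1)*(w - 4)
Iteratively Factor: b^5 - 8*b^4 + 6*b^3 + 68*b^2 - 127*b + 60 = (b - 4)*(b^4 - 4*b^3 - 10*b^2 + 28*b - 15) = (b - 4)*(b - 1)*(b^3 - 3*b^2 - 13*b + 15) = (b - 5)*(b - 4)*(b - 1)*(b^2 + 2*b - 3) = (b - 5)*(b - 4)*(b - 1)^2*(b + 3)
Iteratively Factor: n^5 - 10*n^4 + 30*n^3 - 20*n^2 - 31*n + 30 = (n + 1)*(n^4 - 11*n^3 + 41*n^2 - 61*n + 30) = (n - 5)*(n + 1)*(n^3 - 6*n^2 + 11*n - 6) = (n - 5)*(n - 3)*(n + 1)*(n^2 - 3*n + 2) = (n - 5)*(n - 3)*(n - 1)*(n + 1)*(n - 2)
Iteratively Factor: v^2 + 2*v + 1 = (v + 1)*(v + 1)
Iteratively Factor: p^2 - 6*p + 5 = (p - 1)*(p - 5)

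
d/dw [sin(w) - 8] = cos(w)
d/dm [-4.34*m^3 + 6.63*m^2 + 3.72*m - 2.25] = -13.02*m^2 + 13.26*m + 3.72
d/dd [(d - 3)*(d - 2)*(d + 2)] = 3*d^2 - 6*d - 4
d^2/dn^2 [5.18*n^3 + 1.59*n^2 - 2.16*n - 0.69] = 31.08*n + 3.18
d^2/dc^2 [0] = 0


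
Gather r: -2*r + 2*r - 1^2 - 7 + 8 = 0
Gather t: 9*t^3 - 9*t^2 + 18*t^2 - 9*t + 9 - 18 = 9*t^3 + 9*t^2 - 9*t - 9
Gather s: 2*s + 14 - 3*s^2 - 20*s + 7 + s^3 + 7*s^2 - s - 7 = s^3 + 4*s^2 - 19*s + 14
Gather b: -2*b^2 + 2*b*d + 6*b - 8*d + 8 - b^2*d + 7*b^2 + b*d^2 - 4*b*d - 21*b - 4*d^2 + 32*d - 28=b^2*(5 - d) + b*(d^2 - 2*d - 15) - 4*d^2 + 24*d - 20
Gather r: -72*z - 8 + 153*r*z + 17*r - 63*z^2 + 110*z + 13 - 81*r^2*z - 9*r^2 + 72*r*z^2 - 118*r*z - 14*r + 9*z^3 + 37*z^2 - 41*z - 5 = r^2*(-81*z - 9) + r*(72*z^2 + 35*z + 3) + 9*z^3 - 26*z^2 - 3*z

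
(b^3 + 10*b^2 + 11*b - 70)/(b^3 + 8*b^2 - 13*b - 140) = (b - 2)/(b - 4)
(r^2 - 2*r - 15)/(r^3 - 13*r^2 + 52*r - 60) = (r + 3)/(r^2 - 8*r + 12)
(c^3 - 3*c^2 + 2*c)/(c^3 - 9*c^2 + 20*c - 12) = c/(c - 6)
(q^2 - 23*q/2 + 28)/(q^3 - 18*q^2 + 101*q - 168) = (q - 7/2)/(q^2 - 10*q + 21)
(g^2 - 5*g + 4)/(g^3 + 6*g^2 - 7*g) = (g - 4)/(g*(g + 7))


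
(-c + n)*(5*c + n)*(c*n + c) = -5*c^3*n - 5*c^3 + 4*c^2*n^2 + 4*c^2*n + c*n^3 + c*n^2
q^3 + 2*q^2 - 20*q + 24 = (q - 2)^2*(q + 6)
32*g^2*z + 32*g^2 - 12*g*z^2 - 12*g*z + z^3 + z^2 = (-8*g + z)*(-4*g + z)*(z + 1)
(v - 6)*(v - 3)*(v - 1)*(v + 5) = v^4 - 5*v^3 - 23*v^2 + 117*v - 90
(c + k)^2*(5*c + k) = 5*c^3 + 11*c^2*k + 7*c*k^2 + k^3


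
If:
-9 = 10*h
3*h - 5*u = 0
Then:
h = -9/10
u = -27/50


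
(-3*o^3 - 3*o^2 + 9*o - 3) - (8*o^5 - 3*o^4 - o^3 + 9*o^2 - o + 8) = -8*o^5 + 3*o^4 - 2*o^3 - 12*o^2 + 10*o - 11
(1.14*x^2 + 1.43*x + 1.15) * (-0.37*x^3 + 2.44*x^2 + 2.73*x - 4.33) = -0.4218*x^5 + 2.2525*x^4 + 6.1759*x^3 + 1.7737*x^2 - 3.0524*x - 4.9795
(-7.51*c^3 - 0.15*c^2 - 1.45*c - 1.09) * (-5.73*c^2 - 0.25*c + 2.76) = 43.0323*c^5 + 2.737*c^4 - 12.3816*c^3 + 6.1942*c^2 - 3.7295*c - 3.0084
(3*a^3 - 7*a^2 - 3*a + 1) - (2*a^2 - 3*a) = 3*a^3 - 9*a^2 + 1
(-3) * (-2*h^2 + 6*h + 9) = 6*h^2 - 18*h - 27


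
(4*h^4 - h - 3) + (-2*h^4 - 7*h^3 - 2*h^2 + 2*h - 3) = 2*h^4 - 7*h^3 - 2*h^2 + h - 6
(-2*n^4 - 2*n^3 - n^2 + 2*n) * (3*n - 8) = -6*n^5 + 10*n^4 + 13*n^3 + 14*n^2 - 16*n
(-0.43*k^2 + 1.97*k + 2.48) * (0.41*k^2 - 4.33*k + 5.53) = -0.1763*k^4 + 2.6696*k^3 - 9.8912*k^2 + 0.1557*k + 13.7144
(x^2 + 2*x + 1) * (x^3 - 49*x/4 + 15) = x^5 + 2*x^4 - 45*x^3/4 - 19*x^2/2 + 71*x/4 + 15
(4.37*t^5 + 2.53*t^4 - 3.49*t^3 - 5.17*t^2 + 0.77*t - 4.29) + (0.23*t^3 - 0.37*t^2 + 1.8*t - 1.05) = 4.37*t^5 + 2.53*t^4 - 3.26*t^3 - 5.54*t^2 + 2.57*t - 5.34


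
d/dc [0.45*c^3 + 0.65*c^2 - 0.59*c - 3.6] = 1.35*c^2 + 1.3*c - 0.59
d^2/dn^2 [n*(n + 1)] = 2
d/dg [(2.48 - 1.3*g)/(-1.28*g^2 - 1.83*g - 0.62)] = (-1.664*g^2 + 6.3488*g + 5.3444)/(1.6384*g^4 + 4.6848*g^3 + 4.9361*g^2 + 2.2692*g + 0.3844)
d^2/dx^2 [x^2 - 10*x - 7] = 2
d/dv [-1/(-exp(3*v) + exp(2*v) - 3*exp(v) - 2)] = (-3*exp(2*v) + 2*exp(v) - 3)*exp(v)/(exp(3*v) - exp(2*v) + 3*exp(v) + 2)^2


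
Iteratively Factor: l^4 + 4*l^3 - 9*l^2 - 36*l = (l - 3)*(l^3 + 7*l^2 + 12*l) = (l - 3)*(l + 4)*(l^2 + 3*l) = l*(l - 3)*(l + 4)*(l + 3)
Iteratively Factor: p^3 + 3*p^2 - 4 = (p + 2)*(p^2 + p - 2) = (p + 2)^2*(p - 1)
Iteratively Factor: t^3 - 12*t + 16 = (t - 2)*(t^2 + 2*t - 8) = (t - 2)*(t + 4)*(t - 2)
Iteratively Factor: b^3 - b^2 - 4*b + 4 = (b + 2)*(b^2 - 3*b + 2) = (b - 1)*(b + 2)*(b - 2)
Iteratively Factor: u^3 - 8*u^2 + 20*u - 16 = (u - 2)*(u^2 - 6*u + 8) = (u - 4)*(u - 2)*(u - 2)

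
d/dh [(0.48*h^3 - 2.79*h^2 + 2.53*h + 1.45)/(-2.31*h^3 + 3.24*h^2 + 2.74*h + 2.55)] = (-4.44089209850063e-16*h^5 - 4.88969999999999*h^4 + 14.319*h^3 - 2.1213*h^2 - 23.625*h + 2.4785)/(5.3361*h^6 - 14.9688*h^5 - 2.1612*h^4 + 5.9742*h^3 + 24.0316*h^2 + 13.974*h + 6.5025)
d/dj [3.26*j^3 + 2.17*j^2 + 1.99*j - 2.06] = 9.78*j^2 + 4.34*j + 1.99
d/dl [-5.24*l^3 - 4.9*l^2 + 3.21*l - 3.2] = -15.72*l^2 - 9.8*l + 3.21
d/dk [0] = 0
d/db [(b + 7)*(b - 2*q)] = 2*b - 2*q + 7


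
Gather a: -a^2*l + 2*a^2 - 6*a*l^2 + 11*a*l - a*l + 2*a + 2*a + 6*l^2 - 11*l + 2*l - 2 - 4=a^2*(2 - l) + a*(-6*l^2 + 10*l + 4) + 6*l^2 - 9*l - 6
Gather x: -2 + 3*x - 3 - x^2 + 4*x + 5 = -x^2 + 7*x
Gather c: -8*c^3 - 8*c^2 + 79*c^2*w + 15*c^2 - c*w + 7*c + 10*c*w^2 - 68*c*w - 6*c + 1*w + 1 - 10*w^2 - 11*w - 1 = -8*c^3 + c^2*(79*w + 7) + c*(10*w^2 - 69*w + 1) - 10*w^2 - 10*w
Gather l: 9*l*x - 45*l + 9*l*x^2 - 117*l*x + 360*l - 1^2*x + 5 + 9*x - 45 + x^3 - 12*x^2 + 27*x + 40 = l*(9*x^2 - 108*x + 315) + x^3 - 12*x^2 + 35*x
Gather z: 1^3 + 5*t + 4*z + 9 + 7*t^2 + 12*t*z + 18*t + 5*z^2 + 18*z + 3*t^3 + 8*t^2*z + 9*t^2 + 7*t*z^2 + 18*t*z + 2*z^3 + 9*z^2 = 3*t^3 + 16*t^2 + 23*t + 2*z^3 + z^2*(7*t + 14) + z*(8*t^2 + 30*t + 22) + 10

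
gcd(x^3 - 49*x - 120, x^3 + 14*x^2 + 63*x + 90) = x^2 + 8*x + 15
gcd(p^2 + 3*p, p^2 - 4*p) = p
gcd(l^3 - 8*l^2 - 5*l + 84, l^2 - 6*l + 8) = l - 4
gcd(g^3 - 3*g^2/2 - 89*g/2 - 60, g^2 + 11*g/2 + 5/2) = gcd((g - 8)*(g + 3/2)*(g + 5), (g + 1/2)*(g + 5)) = g + 5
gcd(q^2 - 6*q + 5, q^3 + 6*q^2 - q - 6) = q - 1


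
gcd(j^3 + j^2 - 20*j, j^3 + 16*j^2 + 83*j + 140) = j + 5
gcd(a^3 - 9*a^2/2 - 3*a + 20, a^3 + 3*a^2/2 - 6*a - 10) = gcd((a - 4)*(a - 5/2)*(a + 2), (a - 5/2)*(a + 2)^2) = a^2 - a/2 - 5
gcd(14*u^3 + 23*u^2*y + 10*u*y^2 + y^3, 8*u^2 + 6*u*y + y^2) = 2*u + y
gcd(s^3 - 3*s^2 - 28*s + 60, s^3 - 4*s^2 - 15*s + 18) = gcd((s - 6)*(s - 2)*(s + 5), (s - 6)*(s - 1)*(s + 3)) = s - 6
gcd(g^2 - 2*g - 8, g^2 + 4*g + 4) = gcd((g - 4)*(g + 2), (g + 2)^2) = g + 2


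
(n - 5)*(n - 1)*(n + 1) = n^3 - 5*n^2 - n + 5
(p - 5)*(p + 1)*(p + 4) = p^3 - 21*p - 20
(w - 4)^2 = w^2 - 8*w + 16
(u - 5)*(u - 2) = u^2 - 7*u + 10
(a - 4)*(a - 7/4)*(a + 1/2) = a^3 - 21*a^2/4 + 33*a/8 + 7/2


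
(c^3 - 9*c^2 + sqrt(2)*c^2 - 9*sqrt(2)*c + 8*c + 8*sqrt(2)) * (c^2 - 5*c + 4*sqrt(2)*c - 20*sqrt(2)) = c^5 - 14*c^4 + 5*sqrt(2)*c^4 - 70*sqrt(2)*c^3 + 61*c^3 - 152*c^2 + 265*sqrt(2)*c^2 - 200*sqrt(2)*c + 424*c - 320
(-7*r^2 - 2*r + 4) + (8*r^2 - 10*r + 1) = r^2 - 12*r + 5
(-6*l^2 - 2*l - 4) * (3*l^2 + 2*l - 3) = -18*l^4 - 18*l^3 + 2*l^2 - 2*l + 12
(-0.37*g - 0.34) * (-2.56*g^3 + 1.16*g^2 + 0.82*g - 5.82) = 0.9472*g^4 + 0.4412*g^3 - 0.6978*g^2 + 1.8746*g + 1.9788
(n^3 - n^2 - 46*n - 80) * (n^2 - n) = n^5 - 2*n^4 - 45*n^3 - 34*n^2 + 80*n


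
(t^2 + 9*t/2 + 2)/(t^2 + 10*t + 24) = (t + 1/2)/(t + 6)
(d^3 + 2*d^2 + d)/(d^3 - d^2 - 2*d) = (d + 1)/(d - 2)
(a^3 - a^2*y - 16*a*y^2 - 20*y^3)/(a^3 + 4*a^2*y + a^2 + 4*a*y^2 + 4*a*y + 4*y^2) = (a - 5*y)/(a + 1)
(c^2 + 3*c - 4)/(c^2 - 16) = (c - 1)/(c - 4)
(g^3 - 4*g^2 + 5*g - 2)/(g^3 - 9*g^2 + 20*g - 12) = (g - 1)/(g - 6)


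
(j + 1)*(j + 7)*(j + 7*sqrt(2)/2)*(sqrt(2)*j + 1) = sqrt(2)*j^4 + 8*j^3 + 8*sqrt(2)*j^3 + 21*sqrt(2)*j^2/2 + 64*j^2 + 28*sqrt(2)*j + 56*j + 49*sqrt(2)/2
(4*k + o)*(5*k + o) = 20*k^2 + 9*k*o + o^2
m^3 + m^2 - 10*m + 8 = (m - 2)*(m - 1)*(m + 4)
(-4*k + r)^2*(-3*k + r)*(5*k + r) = -240*k^4 + 152*k^3*r - 15*k^2*r^2 - 6*k*r^3 + r^4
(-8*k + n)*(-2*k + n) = 16*k^2 - 10*k*n + n^2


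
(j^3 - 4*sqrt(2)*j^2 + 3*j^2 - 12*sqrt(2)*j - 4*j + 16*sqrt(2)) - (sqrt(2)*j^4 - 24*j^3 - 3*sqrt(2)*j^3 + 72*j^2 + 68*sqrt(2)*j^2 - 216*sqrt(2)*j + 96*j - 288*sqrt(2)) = -sqrt(2)*j^4 + 3*sqrt(2)*j^3 + 25*j^3 - 72*sqrt(2)*j^2 - 69*j^2 - 100*j + 204*sqrt(2)*j + 304*sqrt(2)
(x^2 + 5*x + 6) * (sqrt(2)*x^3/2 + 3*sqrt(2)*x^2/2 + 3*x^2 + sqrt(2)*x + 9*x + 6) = sqrt(2)*x^5/2 + 3*x^4 + 4*sqrt(2)*x^4 + 23*sqrt(2)*x^3/2 + 24*x^3 + 14*sqrt(2)*x^2 + 69*x^2 + 6*sqrt(2)*x + 84*x + 36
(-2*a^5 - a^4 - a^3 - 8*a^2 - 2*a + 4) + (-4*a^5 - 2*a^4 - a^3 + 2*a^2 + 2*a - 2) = -6*a^5 - 3*a^4 - 2*a^3 - 6*a^2 + 2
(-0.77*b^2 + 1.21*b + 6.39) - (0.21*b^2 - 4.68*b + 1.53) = -0.98*b^2 + 5.89*b + 4.86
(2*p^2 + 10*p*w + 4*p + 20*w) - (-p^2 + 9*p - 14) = 3*p^2 + 10*p*w - 5*p + 20*w + 14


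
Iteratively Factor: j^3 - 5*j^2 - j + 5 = (j - 1)*(j^2 - 4*j - 5) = (j - 1)*(j + 1)*(j - 5)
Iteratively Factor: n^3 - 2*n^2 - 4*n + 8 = (n - 2)*(n^2 - 4) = (n - 2)^2*(n + 2)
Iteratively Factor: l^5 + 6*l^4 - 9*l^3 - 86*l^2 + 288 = (l + 4)*(l^4 + 2*l^3 - 17*l^2 - 18*l + 72) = (l + 4)^2*(l^3 - 2*l^2 - 9*l + 18) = (l - 3)*(l + 4)^2*(l^2 + l - 6) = (l - 3)*(l + 3)*(l + 4)^2*(l - 2)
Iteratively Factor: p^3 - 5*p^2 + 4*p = (p - 1)*(p^2 - 4*p) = p*(p - 1)*(p - 4)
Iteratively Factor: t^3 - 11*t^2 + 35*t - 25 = (t - 5)*(t^2 - 6*t + 5) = (t - 5)*(t - 1)*(t - 5)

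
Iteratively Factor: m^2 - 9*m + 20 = (m - 5)*(m - 4)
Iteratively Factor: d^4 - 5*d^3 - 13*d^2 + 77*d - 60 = (d - 1)*(d^3 - 4*d^2 - 17*d + 60) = (d - 3)*(d - 1)*(d^2 - d - 20) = (d - 3)*(d - 1)*(d + 4)*(d - 5)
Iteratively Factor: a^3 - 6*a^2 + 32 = (a + 2)*(a^2 - 8*a + 16) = (a - 4)*(a + 2)*(a - 4)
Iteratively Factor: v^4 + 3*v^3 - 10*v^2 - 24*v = (v - 3)*(v^3 + 6*v^2 + 8*v) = (v - 3)*(v + 4)*(v^2 + 2*v) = v*(v - 3)*(v + 4)*(v + 2)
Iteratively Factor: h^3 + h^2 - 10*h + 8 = (h + 4)*(h^2 - 3*h + 2) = (h - 1)*(h + 4)*(h - 2)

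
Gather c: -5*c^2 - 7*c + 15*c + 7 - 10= -5*c^2 + 8*c - 3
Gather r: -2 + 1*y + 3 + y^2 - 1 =y^2 + y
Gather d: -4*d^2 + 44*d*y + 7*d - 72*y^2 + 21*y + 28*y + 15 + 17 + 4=-4*d^2 + d*(44*y + 7) - 72*y^2 + 49*y + 36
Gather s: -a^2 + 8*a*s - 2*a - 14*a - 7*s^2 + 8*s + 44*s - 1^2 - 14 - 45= -a^2 - 16*a - 7*s^2 + s*(8*a + 52) - 60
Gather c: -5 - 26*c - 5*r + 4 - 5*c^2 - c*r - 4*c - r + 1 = -5*c^2 + c*(-r - 30) - 6*r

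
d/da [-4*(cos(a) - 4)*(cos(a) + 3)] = -4*sin(a) + 4*sin(2*a)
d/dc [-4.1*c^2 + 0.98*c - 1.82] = 0.98 - 8.2*c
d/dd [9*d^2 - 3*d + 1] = 18*d - 3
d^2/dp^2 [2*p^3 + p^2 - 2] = 12*p + 2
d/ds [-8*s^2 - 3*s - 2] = -16*s - 3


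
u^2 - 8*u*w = u*(u - 8*w)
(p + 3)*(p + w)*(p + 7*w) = p^3 + 8*p^2*w + 3*p^2 + 7*p*w^2 + 24*p*w + 21*w^2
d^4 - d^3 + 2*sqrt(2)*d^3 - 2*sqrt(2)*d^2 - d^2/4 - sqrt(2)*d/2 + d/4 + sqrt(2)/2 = (d - 1)*(d - 1/2)*(d + 1/2)*(d + 2*sqrt(2))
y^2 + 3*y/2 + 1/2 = (y + 1/2)*(y + 1)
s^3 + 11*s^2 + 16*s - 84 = (s - 2)*(s + 6)*(s + 7)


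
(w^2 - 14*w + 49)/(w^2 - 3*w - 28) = (w - 7)/(w + 4)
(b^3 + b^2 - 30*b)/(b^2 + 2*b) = (b^2 + b - 30)/(b + 2)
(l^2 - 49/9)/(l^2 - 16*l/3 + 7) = (l + 7/3)/(l - 3)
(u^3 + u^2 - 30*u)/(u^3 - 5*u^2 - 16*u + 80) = u*(u + 6)/(u^2 - 16)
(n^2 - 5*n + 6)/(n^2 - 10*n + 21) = (n - 2)/(n - 7)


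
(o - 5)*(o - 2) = o^2 - 7*o + 10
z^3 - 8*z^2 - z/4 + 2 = (z - 8)*(z - 1/2)*(z + 1/2)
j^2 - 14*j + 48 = (j - 8)*(j - 6)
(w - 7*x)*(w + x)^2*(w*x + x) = w^4*x - 5*w^3*x^2 + w^3*x - 13*w^2*x^3 - 5*w^2*x^2 - 7*w*x^4 - 13*w*x^3 - 7*x^4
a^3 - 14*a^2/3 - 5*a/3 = a*(a - 5)*(a + 1/3)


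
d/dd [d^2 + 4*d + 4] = 2*d + 4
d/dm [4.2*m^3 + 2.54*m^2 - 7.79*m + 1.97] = 12.6*m^2 + 5.08*m - 7.79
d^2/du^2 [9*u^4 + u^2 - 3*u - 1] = 108*u^2 + 2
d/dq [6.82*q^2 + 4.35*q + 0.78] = 13.64*q + 4.35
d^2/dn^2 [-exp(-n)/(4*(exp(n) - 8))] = (-exp(2*n) + 6*exp(n) - 16)*exp(-n)/(exp(3*n) - 24*exp(2*n) + 192*exp(n) - 512)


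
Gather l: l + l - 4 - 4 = 2*l - 8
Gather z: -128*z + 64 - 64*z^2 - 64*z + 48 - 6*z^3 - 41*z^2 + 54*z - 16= -6*z^3 - 105*z^2 - 138*z + 96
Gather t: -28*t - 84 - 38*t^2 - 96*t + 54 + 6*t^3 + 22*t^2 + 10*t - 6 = 6*t^3 - 16*t^2 - 114*t - 36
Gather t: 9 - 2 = 7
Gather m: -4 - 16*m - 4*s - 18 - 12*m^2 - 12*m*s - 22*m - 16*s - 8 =-12*m^2 + m*(-12*s - 38) - 20*s - 30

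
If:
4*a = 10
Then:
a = 5/2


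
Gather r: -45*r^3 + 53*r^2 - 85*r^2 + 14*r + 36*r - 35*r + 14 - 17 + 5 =-45*r^3 - 32*r^2 + 15*r + 2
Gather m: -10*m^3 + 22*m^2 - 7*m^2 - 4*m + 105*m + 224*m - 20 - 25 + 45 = -10*m^3 + 15*m^2 + 325*m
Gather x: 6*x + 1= 6*x + 1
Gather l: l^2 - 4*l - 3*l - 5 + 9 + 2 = l^2 - 7*l + 6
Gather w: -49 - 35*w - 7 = -35*w - 56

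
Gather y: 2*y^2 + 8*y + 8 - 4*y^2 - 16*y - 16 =-2*y^2 - 8*y - 8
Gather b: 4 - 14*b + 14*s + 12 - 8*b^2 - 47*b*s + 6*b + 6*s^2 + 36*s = -8*b^2 + b*(-47*s - 8) + 6*s^2 + 50*s + 16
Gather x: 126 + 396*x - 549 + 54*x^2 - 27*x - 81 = 54*x^2 + 369*x - 504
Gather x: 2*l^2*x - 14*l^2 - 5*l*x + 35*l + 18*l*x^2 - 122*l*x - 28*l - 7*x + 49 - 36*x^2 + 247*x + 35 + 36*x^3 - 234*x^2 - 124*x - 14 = -14*l^2 + 7*l + 36*x^3 + x^2*(18*l - 270) + x*(2*l^2 - 127*l + 116) + 70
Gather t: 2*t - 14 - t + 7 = t - 7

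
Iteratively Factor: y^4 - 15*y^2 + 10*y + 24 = (y - 2)*(y^3 + 2*y^2 - 11*y - 12) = (y - 2)*(y + 4)*(y^2 - 2*y - 3) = (y - 3)*(y - 2)*(y + 4)*(y + 1)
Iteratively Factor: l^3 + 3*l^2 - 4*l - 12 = (l - 2)*(l^2 + 5*l + 6) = (l - 2)*(l + 2)*(l + 3)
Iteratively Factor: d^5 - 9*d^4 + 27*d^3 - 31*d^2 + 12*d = (d - 3)*(d^4 - 6*d^3 + 9*d^2 - 4*d) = d*(d - 3)*(d^3 - 6*d^2 + 9*d - 4) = d*(d - 3)*(d - 1)*(d^2 - 5*d + 4) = d*(d - 4)*(d - 3)*(d - 1)*(d - 1)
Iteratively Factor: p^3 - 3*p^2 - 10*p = (p)*(p^2 - 3*p - 10) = p*(p - 5)*(p + 2)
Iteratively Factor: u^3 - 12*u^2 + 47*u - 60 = (u - 4)*(u^2 - 8*u + 15) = (u - 5)*(u - 4)*(u - 3)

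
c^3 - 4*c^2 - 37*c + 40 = (c - 8)*(c - 1)*(c + 5)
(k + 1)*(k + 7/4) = k^2 + 11*k/4 + 7/4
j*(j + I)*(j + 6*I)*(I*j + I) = I*j^4 - 7*j^3 + I*j^3 - 7*j^2 - 6*I*j^2 - 6*I*j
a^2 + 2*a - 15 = (a - 3)*(a + 5)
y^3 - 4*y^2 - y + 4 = (y - 4)*(y - 1)*(y + 1)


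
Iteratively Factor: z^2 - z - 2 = (z + 1)*(z - 2)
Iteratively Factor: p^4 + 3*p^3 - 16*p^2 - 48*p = (p + 4)*(p^3 - p^2 - 12*p) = (p + 3)*(p + 4)*(p^2 - 4*p) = p*(p + 3)*(p + 4)*(p - 4)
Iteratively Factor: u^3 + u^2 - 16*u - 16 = (u + 4)*(u^2 - 3*u - 4) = (u - 4)*(u + 4)*(u + 1)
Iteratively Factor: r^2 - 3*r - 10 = (r + 2)*(r - 5)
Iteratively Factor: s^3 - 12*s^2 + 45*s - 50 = (s - 5)*(s^2 - 7*s + 10) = (s - 5)*(s - 2)*(s - 5)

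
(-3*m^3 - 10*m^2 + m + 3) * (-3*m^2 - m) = 9*m^5 + 33*m^4 + 7*m^3 - 10*m^2 - 3*m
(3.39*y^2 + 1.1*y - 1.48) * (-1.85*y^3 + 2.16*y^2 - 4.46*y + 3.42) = -6.2715*y^5 + 5.2874*y^4 - 10.0054*y^3 + 3.491*y^2 + 10.3628*y - 5.0616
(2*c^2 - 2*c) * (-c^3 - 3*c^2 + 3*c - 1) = -2*c^5 - 4*c^4 + 12*c^3 - 8*c^2 + 2*c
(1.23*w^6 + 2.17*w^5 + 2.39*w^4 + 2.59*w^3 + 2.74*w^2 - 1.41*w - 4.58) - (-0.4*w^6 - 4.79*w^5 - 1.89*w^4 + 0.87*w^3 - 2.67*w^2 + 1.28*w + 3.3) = 1.63*w^6 + 6.96*w^5 + 4.28*w^4 + 1.72*w^3 + 5.41*w^2 - 2.69*w - 7.88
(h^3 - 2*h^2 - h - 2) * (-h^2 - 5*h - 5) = -h^5 - 3*h^4 + 6*h^3 + 17*h^2 + 15*h + 10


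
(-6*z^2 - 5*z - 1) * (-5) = 30*z^2 + 25*z + 5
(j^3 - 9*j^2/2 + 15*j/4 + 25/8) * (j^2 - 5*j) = j^5 - 19*j^4/2 + 105*j^3/4 - 125*j^2/8 - 125*j/8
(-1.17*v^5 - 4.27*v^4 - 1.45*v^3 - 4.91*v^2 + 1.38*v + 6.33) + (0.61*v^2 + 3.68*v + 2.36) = -1.17*v^5 - 4.27*v^4 - 1.45*v^3 - 4.3*v^2 + 5.06*v + 8.69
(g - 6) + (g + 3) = 2*g - 3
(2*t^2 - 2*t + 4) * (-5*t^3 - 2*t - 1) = -10*t^5 + 10*t^4 - 24*t^3 + 2*t^2 - 6*t - 4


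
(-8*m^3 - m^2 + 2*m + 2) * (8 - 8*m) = 64*m^4 - 56*m^3 - 24*m^2 + 16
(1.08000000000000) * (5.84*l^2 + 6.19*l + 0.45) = 6.3072*l^2 + 6.6852*l + 0.486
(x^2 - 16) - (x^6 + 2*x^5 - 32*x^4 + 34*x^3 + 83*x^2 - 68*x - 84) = -x^6 - 2*x^5 + 32*x^4 - 34*x^3 - 82*x^2 + 68*x + 68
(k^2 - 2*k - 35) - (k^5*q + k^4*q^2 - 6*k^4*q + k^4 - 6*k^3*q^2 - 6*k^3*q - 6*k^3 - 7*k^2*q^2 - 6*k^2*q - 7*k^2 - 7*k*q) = -k^5*q - k^4*q^2 + 6*k^4*q - k^4 + 6*k^3*q^2 + 6*k^3*q + 6*k^3 + 7*k^2*q^2 + 6*k^2*q + 8*k^2 + 7*k*q - 2*k - 35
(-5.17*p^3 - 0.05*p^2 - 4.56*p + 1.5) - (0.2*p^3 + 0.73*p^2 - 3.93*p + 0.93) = -5.37*p^3 - 0.78*p^2 - 0.629999999999999*p + 0.57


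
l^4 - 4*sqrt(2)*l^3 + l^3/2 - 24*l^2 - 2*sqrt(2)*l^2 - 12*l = l*(l + 1/2)*(l - 6*sqrt(2))*(l + 2*sqrt(2))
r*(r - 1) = r^2 - r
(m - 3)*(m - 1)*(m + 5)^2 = m^4 + 6*m^3 - 12*m^2 - 70*m + 75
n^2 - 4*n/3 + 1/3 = (n - 1)*(n - 1/3)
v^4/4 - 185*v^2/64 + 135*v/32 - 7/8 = (v/4 + 1)*(v - 2)*(v - 7/4)*(v - 1/4)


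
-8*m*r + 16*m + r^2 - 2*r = (-8*m + r)*(r - 2)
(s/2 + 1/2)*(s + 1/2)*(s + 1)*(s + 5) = s^4/2 + 15*s^3/4 + 29*s^2/4 + 21*s/4 + 5/4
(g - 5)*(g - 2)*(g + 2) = g^3 - 5*g^2 - 4*g + 20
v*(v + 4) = v^2 + 4*v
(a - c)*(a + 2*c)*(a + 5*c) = a^3 + 6*a^2*c + 3*a*c^2 - 10*c^3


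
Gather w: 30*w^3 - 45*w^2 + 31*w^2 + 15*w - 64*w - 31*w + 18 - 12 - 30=30*w^3 - 14*w^2 - 80*w - 24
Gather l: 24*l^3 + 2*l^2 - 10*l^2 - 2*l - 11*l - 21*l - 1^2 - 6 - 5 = 24*l^3 - 8*l^2 - 34*l - 12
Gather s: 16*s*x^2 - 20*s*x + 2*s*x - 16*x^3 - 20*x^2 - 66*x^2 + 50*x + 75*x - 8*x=s*(16*x^2 - 18*x) - 16*x^3 - 86*x^2 + 117*x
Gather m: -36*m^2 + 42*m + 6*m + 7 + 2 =-36*m^2 + 48*m + 9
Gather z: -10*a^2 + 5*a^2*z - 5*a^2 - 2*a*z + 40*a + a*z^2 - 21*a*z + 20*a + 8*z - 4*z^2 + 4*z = -15*a^2 + 60*a + z^2*(a - 4) + z*(5*a^2 - 23*a + 12)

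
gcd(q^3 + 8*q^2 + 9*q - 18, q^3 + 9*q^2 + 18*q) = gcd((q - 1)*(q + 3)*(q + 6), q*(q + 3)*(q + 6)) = q^2 + 9*q + 18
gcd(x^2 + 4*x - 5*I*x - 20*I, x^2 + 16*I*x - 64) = 1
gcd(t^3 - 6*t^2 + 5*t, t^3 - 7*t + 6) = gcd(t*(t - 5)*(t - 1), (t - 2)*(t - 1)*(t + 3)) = t - 1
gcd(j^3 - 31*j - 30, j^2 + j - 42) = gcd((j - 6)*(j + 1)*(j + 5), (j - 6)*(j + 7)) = j - 6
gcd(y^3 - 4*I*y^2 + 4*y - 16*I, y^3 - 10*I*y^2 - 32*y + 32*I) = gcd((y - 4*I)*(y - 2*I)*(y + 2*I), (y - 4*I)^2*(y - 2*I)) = y^2 - 6*I*y - 8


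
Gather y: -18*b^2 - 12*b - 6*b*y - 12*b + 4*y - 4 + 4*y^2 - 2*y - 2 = -18*b^2 - 24*b + 4*y^2 + y*(2 - 6*b) - 6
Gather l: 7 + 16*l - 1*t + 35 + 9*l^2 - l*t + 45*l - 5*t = 9*l^2 + l*(61 - t) - 6*t + 42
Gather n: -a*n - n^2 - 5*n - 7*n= -n^2 + n*(-a - 12)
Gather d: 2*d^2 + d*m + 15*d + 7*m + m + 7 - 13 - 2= 2*d^2 + d*(m + 15) + 8*m - 8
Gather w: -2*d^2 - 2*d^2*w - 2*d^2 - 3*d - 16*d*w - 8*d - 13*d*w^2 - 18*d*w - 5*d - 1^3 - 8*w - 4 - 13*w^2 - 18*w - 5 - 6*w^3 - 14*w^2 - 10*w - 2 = -4*d^2 - 16*d - 6*w^3 + w^2*(-13*d - 27) + w*(-2*d^2 - 34*d - 36) - 12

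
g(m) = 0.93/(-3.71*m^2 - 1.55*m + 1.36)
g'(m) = 0.93*(7.42*m + 1.55)/(-3.71*m^2 - 1.55*m + 1.36)^2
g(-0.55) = 0.85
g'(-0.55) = -1.98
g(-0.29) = 0.62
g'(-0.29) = -0.25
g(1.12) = -0.18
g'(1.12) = 0.36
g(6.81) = -0.01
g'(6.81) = 0.00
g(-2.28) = -0.06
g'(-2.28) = -0.07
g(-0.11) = 0.63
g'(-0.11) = 0.31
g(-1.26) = -0.36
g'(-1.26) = -1.09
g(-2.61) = -0.05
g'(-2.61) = -0.04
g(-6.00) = -0.01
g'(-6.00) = -0.00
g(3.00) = -0.03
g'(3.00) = 0.02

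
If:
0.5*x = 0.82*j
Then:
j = 0.609756097560976*x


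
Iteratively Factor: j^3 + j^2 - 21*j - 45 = (j + 3)*(j^2 - 2*j - 15) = (j + 3)^2*(j - 5)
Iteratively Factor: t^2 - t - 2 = (t + 1)*(t - 2)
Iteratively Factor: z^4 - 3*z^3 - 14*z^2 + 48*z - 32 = (z - 2)*(z^3 - z^2 - 16*z + 16) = (z - 2)*(z + 4)*(z^2 - 5*z + 4) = (z - 2)*(z - 1)*(z + 4)*(z - 4)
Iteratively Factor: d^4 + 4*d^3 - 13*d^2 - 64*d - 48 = (d - 4)*(d^3 + 8*d^2 + 19*d + 12) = (d - 4)*(d + 3)*(d^2 + 5*d + 4) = (d - 4)*(d + 3)*(d + 4)*(d + 1)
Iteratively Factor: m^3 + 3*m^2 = (m)*(m^2 + 3*m) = m^2*(m + 3)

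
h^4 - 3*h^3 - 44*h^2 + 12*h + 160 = (h - 8)*(h - 2)*(h + 2)*(h + 5)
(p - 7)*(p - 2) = p^2 - 9*p + 14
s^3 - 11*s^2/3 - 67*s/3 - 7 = (s - 7)*(s + 1/3)*(s + 3)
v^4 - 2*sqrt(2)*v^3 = v^3*(v - 2*sqrt(2))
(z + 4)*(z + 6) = z^2 + 10*z + 24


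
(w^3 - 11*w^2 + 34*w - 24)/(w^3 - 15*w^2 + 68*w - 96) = (w^2 - 7*w + 6)/(w^2 - 11*w + 24)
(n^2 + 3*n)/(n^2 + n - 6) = n/(n - 2)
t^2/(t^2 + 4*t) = t/(t + 4)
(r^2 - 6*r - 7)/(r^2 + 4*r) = (r^2 - 6*r - 7)/(r*(r + 4))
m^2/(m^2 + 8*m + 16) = m^2/(m^2 + 8*m + 16)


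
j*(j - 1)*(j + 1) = j^3 - j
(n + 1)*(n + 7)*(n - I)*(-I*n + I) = -I*n^4 - n^3 - 7*I*n^3 - 7*n^2 + I*n^2 + n + 7*I*n + 7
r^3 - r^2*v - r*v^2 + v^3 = (r - v)^2*(r + v)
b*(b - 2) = b^2 - 2*b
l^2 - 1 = (l - 1)*(l + 1)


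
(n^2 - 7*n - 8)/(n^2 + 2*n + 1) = (n - 8)/(n + 1)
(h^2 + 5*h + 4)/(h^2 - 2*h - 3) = (h + 4)/(h - 3)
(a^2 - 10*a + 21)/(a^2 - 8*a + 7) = (a - 3)/(a - 1)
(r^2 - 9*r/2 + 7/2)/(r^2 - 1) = (r - 7/2)/(r + 1)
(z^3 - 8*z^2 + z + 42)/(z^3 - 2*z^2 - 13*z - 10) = (z^2 - 10*z + 21)/(z^2 - 4*z - 5)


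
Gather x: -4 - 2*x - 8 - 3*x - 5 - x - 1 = -6*x - 18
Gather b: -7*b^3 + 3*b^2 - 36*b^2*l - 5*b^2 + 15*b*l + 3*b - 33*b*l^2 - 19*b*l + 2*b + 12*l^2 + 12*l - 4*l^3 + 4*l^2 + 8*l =-7*b^3 + b^2*(-36*l - 2) + b*(-33*l^2 - 4*l + 5) - 4*l^3 + 16*l^2 + 20*l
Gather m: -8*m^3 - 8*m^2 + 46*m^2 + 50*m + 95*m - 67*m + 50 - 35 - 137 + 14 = -8*m^3 + 38*m^2 + 78*m - 108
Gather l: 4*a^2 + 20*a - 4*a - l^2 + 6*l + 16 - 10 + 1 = 4*a^2 + 16*a - l^2 + 6*l + 7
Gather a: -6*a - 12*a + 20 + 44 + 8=72 - 18*a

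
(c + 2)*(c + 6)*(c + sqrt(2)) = c^3 + sqrt(2)*c^2 + 8*c^2 + 8*sqrt(2)*c + 12*c + 12*sqrt(2)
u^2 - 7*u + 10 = (u - 5)*(u - 2)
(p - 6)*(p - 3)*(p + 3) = p^3 - 6*p^2 - 9*p + 54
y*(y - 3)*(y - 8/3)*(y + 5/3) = y^4 - 4*y^3 - 13*y^2/9 + 40*y/3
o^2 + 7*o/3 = o*(o + 7/3)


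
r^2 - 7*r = r*(r - 7)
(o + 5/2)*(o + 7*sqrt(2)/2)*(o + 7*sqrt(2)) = o^3 + 5*o^2/2 + 21*sqrt(2)*o^2/2 + 105*sqrt(2)*o/4 + 49*o + 245/2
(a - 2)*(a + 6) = a^2 + 4*a - 12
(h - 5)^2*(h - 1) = h^3 - 11*h^2 + 35*h - 25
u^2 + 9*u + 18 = (u + 3)*(u + 6)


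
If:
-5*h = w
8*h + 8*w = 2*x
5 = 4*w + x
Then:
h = -5/36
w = 25/36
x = 20/9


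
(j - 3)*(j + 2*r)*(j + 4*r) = j^3 + 6*j^2*r - 3*j^2 + 8*j*r^2 - 18*j*r - 24*r^2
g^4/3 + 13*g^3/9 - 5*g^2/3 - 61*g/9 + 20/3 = (g/3 + 1)*(g - 5/3)*(g - 1)*(g + 4)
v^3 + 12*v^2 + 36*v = v*(v + 6)^2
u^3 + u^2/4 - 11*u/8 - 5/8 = (u - 5/4)*(u + 1/2)*(u + 1)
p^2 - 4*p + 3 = (p - 3)*(p - 1)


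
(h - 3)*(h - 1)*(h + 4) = h^3 - 13*h + 12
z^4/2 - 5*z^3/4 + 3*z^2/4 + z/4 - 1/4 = (z/2 + 1/4)*(z - 1)^3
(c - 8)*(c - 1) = c^2 - 9*c + 8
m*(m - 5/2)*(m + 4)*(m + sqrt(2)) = m^4 + sqrt(2)*m^3 + 3*m^3/2 - 10*m^2 + 3*sqrt(2)*m^2/2 - 10*sqrt(2)*m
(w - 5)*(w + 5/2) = w^2 - 5*w/2 - 25/2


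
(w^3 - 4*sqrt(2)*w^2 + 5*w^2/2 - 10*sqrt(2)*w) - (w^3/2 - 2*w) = w^3/2 - 4*sqrt(2)*w^2 + 5*w^2/2 - 10*sqrt(2)*w + 2*w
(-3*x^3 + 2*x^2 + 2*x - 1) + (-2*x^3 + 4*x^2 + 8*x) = -5*x^3 + 6*x^2 + 10*x - 1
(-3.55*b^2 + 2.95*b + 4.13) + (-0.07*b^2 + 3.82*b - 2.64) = -3.62*b^2 + 6.77*b + 1.49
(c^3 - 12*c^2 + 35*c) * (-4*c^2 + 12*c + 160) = -4*c^5 + 60*c^4 - 124*c^3 - 1500*c^2 + 5600*c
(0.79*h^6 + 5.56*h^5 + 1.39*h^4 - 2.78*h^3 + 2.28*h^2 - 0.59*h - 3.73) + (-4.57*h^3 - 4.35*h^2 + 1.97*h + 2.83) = 0.79*h^6 + 5.56*h^5 + 1.39*h^4 - 7.35*h^3 - 2.07*h^2 + 1.38*h - 0.9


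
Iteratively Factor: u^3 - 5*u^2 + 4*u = (u - 1)*(u^2 - 4*u) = u*(u - 1)*(u - 4)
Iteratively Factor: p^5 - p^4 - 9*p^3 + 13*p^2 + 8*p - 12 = (p - 1)*(p^4 - 9*p^2 + 4*p + 12) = (p - 1)*(p + 3)*(p^3 - 3*p^2 + 4) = (p - 2)*(p - 1)*(p + 3)*(p^2 - p - 2) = (p - 2)^2*(p - 1)*(p + 3)*(p + 1)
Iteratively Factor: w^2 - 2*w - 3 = (w + 1)*(w - 3)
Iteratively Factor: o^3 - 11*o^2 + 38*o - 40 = (o - 2)*(o^2 - 9*o + 20) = (o - 5)*(o - 2)*(o - 4)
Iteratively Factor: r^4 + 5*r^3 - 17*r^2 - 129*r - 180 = (r + 4)*(r^3 + r^2 - 21*r - 45) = (r - 5)*(r + 4)*(r^2 + 6*r + 9) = (r - 5)*(r + 3)*(r + 4)*(r + 3)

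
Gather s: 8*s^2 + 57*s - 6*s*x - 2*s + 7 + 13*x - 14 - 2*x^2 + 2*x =8*s^2 + s*(55 - 6*x) - 2*x^2 + 15*x - 7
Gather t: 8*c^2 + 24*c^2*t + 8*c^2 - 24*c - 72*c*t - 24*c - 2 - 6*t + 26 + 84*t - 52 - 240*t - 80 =16*c^2 - 48*c + t*(24*c^2 - 72*c - 162) - 108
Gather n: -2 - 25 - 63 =-90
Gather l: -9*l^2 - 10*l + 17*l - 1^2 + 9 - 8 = -9*l^2 + 7*l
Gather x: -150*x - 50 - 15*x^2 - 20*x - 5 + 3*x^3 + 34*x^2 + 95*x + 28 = 3*x^3 + 19*x^2 - 75*x - 27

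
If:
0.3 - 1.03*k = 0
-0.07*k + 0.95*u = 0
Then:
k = 0.29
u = 0.02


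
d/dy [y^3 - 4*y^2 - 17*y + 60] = 3*y^2 - 8*y - 17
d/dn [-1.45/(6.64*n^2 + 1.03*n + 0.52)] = (19.256*n + 1.4935)/(6.64*n^2 + 1.03*n + 0.52)^2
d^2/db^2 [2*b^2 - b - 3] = 4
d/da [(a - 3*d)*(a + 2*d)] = 2*a - d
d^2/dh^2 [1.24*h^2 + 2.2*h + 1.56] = 2.48000000000000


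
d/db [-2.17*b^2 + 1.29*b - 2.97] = 1.29 - 4.34*b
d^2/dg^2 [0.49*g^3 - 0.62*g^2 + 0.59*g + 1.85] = 2.94*g - 1.24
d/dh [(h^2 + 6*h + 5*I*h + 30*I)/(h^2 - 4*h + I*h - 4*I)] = (h^2*(-10 - 4*I) - 68*I*h + 50 + 96*I)/(h^4 + h^3*(-8 + 2*I) + h^2*(15 - 16*I) + h*(8 + 32*I) - 16)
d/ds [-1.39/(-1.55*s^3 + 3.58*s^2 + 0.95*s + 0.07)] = (-6.4635*s^2 + 9.9524*s + 1.3205)/(-1.55*s^3 + 3.58*s^2 + 0.95*s + 0.07)^2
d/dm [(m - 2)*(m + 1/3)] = 2*m - 5/3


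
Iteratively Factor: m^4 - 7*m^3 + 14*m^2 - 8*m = (m - 2)*(m^3 - 5*m^2 + 4*m) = (m - 2)*(m - 1)*(m^2 - 4*m) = (m - 4)*(m - 2)*(m - 1)*(m)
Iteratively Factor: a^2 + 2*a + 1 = (a + 1)*(a + 1)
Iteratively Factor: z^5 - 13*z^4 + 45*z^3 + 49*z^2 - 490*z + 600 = (z + 3)*(z^4 - 16*z^3 + 93*z^2 - 230*z + 200) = (z - 2)*(z + 3)*(z^3 - 14*z^2 + 65*z - 100) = (z - 5)*(z - 2)*(z + 3)*(z^2 - 9*z + 20) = (z - 5)*(z - 4)*(z - 2)*(z + 3)*(z - 5)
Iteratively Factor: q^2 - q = (q - 1)*(q)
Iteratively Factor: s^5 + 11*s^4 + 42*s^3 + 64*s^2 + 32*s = (s + 4)*(s^4 + 7*s^3 + 14*s^2 + 8*s) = (s + 4)^2*(s^3 + 3*s^2 + 2*s) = (s + 1)*(s + 4)^2*(s^2 + 2*s) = s*(s + 1)*(s + 4)^2*(s + 2)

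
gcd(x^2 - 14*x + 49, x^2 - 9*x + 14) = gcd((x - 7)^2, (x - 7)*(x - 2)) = x - 7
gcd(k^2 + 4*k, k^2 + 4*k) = k^2 + 4*k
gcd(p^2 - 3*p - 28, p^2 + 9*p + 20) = p + 4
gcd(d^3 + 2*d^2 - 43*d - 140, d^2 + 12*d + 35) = d + 5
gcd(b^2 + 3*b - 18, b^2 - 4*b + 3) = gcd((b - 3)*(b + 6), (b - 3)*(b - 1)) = b - 3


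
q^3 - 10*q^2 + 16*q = q*(q - 8)*(q - 2)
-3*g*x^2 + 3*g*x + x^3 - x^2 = x*(-3*g + x)*(x - 1)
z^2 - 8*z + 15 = (z - 5)*(z - 3)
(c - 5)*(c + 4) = c^2 - c - 20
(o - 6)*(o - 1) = o^2 - 7*o + 6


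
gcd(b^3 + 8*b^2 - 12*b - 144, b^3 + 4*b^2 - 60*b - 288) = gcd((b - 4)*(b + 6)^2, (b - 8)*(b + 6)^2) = b^2 + 12*b + 36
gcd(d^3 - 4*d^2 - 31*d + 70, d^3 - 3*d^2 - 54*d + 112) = d - 2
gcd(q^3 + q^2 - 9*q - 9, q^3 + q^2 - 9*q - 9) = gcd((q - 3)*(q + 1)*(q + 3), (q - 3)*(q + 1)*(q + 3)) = q^3 + q^2 - 9*q - 9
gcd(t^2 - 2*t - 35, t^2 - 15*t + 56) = t - 7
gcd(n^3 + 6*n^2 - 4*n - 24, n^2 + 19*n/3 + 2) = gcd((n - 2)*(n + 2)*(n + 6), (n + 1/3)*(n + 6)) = n + 6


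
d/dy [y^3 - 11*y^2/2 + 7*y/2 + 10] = 3*y^2 - 11*y + 7/2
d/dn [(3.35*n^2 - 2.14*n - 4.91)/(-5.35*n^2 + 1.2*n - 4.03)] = (-7.429*n^2 - 79.538*n + 14.5162)/(28.6225*n^4 - 12.84*n^3 + 44.561*n^2 - 9.672*n + 16.2409)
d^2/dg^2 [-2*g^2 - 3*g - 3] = -4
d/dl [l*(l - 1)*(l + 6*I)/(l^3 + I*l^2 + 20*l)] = (l^2*(1 - 5*I) + l*(40 + 12*I) - 26 + 120*I)/(l^4 + 2*I*l^3 + 39*l^2 + 40*I*l + 400)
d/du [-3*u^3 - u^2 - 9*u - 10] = -9*u^2 - 2*u - 9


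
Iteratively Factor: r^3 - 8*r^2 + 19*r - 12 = (r - 1)*(r^2 - 7*r + 12) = (r - 3)*(r - 1)*(r - 4)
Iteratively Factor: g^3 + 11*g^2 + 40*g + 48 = (g + 3)*(g^2 + 8*g + 16) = (g + 3)*(g + 4)*(g + 4)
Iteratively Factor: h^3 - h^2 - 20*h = (h + 4)*(h^2 - 5*h) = (h - 5)*(h + 4)*(h)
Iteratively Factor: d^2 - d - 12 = (d - 4)*(d + 3)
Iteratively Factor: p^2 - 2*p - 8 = (p - 4)*(p + 2)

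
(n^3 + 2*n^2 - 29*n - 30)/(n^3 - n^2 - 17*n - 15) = (n + 6)/(n + 3)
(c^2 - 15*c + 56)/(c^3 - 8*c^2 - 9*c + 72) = (c - 7)/(c^2 - 9)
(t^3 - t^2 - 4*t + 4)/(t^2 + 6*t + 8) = (t^2 - 3*t + 2)/(t + 4)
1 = 1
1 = 1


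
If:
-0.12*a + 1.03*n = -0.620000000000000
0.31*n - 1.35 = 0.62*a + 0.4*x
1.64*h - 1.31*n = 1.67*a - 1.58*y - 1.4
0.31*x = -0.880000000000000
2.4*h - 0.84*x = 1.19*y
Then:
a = -0.69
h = -1.37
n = -0.68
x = -2.84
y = -0.76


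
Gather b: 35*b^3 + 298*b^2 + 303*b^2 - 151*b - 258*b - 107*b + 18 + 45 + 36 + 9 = 35*b^3 + 601*b^2 - 516*b + 108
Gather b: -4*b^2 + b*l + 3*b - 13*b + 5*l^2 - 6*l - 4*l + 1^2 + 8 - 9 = -4*b^2 + b*(l - 10) + 5*l^2 - 10*l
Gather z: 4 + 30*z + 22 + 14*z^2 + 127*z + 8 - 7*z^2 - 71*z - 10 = 7*z^2 + 86*z + 24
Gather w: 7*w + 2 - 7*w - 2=0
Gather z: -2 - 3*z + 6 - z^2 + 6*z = -z^2 + 3*z + 4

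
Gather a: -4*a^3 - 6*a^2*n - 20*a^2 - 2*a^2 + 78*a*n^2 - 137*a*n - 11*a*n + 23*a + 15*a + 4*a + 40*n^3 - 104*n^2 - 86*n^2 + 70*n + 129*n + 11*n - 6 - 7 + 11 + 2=-4*a^3 + a^2*(-6*n - 22) + a*(78*n^2 - 148*n + 42) + 40*n^3 - 190*n^2 + 210*n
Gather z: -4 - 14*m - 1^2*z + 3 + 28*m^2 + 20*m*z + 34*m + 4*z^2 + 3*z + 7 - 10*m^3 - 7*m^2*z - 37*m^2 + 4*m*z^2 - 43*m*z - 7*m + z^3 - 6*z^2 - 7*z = -10*m^3 - 9*m^2 + 13*m + z^3 + z^2*(4*m - 2) + z*(-7*m^2 - 23*m - 5) + 6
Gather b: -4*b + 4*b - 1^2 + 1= 0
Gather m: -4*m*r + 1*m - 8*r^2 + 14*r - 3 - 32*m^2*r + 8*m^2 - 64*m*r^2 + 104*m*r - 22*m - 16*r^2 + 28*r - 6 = m^2*(8 - 32*r) + m*(-64*r^2 + 100*r - 21) - 24*r^2 + 42*r - 9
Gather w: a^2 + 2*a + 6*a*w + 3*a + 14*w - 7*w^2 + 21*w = a^2 + 5*a - 7*w^2 + w*(6*a + 35)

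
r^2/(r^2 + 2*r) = r/(r + 2)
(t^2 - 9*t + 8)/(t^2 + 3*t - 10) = (t^2 - 9*t + 8)/(t^2 + 3*t - 10)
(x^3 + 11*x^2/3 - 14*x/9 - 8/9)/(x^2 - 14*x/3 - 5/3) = (3*x^2 + 10*x - 8)/(3*(x - 5))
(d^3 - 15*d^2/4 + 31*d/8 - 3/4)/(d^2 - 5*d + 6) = (8*d^2 - 14*d + 3)/(8*(d - 3))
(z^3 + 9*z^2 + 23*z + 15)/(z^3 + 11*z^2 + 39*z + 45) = (z + 1)/(z + 3)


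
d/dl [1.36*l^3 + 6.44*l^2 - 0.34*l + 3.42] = 4.08*l^2 + 12.88*l - 0.34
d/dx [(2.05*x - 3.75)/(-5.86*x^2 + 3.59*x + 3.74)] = (12.013*x^2 - 43.95*x + 21.1295)/(34.3396*x^4 - 42.0748*x^3 - 30.9447*x^2 + 26.8532*x + 13.9876)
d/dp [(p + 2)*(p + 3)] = 2*p + 5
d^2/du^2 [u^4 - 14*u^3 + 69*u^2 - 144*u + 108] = 12*u^2 - 84*u + 138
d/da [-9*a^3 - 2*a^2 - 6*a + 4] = -27*a^2 - 4*a - 6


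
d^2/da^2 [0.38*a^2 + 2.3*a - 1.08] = 0.760000000000000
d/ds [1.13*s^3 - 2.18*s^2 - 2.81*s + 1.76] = 3.39*s^2 - 4.36*s - 2.81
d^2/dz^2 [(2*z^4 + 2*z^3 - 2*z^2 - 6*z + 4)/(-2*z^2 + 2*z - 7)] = 4*(-4*z^6 + 12*z^5 - 54*z^4 + 138*z^3 - 318*z^2 - 249*z + 111)/(8*z^6 - 24*z^5 + 108*z^4 - 176*z^3 + 378*z^2 - 294*z + 343)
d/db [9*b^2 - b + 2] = 18*b - 1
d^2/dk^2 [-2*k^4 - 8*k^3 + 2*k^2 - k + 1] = -24*k^2 - 48*k + 4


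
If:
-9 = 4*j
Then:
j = -9/4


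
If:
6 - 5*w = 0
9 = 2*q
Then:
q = 9/2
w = 6/5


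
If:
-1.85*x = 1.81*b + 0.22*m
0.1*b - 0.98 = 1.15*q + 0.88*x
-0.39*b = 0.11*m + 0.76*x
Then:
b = -0.320388349514563*x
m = -5.77316857899382*x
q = -0.793077247783875*x - 0.852173913043478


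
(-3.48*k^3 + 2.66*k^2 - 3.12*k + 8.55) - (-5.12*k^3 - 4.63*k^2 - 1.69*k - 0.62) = 1.64*k^3 + 7.29*k^2 - 1.43*k + 9.17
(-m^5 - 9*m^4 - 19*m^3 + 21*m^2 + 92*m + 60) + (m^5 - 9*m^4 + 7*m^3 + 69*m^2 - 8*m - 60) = -18*m^4 - 12*m^3 + 90*m^2 + 84*m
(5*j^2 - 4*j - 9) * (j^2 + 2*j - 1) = 5*j^4 + 6*j^3 - 22*j^2 - 14*j + 9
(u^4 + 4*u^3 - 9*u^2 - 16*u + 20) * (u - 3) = u^5 + u^4 - 21*u^3 + 11*u^2 + 68*u - 60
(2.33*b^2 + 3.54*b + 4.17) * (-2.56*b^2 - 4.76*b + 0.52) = -5.9648*b^4 - 20.1532*b^3 - 26.314*b^2 - 18.0084*b + 2.1684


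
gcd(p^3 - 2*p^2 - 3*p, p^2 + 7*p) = p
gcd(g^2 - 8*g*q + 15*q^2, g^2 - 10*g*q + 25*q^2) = -g + 5*q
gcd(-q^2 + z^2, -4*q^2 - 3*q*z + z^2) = q + z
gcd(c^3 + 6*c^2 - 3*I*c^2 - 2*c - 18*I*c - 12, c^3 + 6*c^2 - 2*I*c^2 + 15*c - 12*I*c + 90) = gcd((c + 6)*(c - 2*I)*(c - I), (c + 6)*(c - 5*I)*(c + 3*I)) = c + 6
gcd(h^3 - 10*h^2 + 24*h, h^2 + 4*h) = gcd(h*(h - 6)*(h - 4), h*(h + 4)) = h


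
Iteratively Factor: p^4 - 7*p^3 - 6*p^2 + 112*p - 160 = (p + 4)*(p^3 - 11*p^2 + 38*p - 40) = (p - 2)*(p + 4)*(p^2 - 9*p + 20) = (p - 4)*(p - 2)*(p + 4)*(p - 5)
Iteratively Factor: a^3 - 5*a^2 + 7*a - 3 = (a - 1)*(a^2 - 4*a + 3) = (a - 3)*(a - 1)*(a - 1)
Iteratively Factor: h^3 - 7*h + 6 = (h - 2)*(h^2 + 2*h - 3) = (h - 2)*(h + 3)*(h - 1)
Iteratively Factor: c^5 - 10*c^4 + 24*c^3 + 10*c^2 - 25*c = (c + 1)*(c^4 - 11*c^3 + 35*c^2 - 25*c) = (c - 5)*(c + 1)*(c^3 - 6*c^2 + 5*c) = c*(c - 5)*(c + 1)*(c^2 - 6*c + 5) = c*(c - 5)^2*(c + 1)*(c - 1)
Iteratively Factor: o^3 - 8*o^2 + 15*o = (o - 5)*(o^2 - 3*o) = (o - 5)*(o - 3)*(o)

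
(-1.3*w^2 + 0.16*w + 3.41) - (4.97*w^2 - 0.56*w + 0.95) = -6.27*w^2 + 0.72*w + 2.46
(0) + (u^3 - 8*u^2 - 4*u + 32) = u^3 - 8*u^2 - 4*u + 32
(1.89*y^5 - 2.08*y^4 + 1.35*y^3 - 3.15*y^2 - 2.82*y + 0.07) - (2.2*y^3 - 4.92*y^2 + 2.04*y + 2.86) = 1.89*y^5 - 2.08*y^4 - 0.85*y^3 + 1.77*y^2 - 4.86*y - 2.79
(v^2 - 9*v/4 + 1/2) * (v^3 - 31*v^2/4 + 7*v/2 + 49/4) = v^5 - 10*v^4 + 343*v^3/16 + v^2/2 - 413*v/16 + 49/8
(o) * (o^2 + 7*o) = o^3 + 7*o^2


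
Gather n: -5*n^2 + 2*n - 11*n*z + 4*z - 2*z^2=-5*n^2 + n*(2 - 11*z) - 2*z^2 + 4*z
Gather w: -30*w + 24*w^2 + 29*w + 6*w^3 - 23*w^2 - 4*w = 6*w^3 + w^2 - 5*w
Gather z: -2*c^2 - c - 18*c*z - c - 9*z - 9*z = -2*c^2 - 2*c + z*(-18*c - 18)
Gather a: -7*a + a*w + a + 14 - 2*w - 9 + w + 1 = a*(w - 6) - w + 6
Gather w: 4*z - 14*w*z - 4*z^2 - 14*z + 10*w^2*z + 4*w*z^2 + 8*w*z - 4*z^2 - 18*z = 10*w^2*z + w*(4*z^2 - 6*z) - 8*z^2 - 28*z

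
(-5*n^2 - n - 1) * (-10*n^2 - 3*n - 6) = 50*n^4 + 25*n^3 + 43*n^2 + 9*n + 6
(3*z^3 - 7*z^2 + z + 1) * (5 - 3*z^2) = -9*z^5 + 21*z^4 + 12*z^3 - 38*z^2 + 5*z + 5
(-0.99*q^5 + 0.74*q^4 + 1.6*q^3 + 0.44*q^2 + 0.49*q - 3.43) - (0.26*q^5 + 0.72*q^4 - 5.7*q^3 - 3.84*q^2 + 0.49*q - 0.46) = -1.25*q^5 + 0.02*q^4 + 7.3*q^3 + 4.28*q^2 - 2.97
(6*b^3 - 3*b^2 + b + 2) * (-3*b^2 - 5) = -18*b^5 + 9*b^4 - 33*b^3 + 9*b^2 - 5*b - 10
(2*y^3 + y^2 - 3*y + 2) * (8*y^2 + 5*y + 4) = 16*y^5 + 18*y^4 - 11*y^3 + 5*y^2 - 2*y + 8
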